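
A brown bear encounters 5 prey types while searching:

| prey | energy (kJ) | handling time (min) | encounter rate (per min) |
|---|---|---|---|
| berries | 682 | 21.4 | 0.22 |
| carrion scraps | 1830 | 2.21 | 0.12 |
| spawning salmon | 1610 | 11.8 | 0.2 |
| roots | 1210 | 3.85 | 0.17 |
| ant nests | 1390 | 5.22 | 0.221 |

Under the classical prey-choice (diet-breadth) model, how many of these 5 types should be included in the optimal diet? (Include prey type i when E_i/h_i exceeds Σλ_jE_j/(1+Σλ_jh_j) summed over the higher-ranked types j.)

3

Rank by E/h (kJ/min): carrion scraps 828, roots 314, ant nests 266, spawning salmon 136, berries 31.9. Include each in turn until the next type's E/h falls below the running intake rate.
Rate on top 1: 173.6. roots: 314 > 173.6 → include.
Rate on top 2: 221.5. ant nests: 266 > 221.5 → include.
Rate on top 3: 238.3. spawning salmon: 136 < 238.3 → exclude; stop.
Optimal diet: carrion scraps, roots, ant nests — 3 of 5 types.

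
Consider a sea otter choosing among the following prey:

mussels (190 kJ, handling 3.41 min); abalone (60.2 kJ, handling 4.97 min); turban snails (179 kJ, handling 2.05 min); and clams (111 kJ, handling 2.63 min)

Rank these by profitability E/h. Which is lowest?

abalone

In descending order of E/h:
turban snails: 179/2.05 = 87.3 kJ/min
mussels: 190/3.41 = 55.7 kJ/min
clams: 111/2.63 = 42.2 kJ/min
abalone: 60.2/4.97 = 12.1 kJ/min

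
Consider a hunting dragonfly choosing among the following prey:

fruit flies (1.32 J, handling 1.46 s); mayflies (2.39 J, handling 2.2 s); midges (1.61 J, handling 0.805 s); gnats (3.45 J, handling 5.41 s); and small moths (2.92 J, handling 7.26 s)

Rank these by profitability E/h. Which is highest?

midges

Profitability E/h (J/s): fruit flies = 1.32/1.46 = 0.904, mayflies = 2.39/2.2 = 1.09, midges = 1.61/0.805 = 2, gnats = 3.45/5.41 = 0.638, small moths = 2.92/7.26 = 0.402.
Ranked: midges > mayflies > fruit flies > gnats > small moths.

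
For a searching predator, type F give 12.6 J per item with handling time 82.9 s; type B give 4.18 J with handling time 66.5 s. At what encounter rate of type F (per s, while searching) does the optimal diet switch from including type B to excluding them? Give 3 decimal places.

0.009 per s

The zero-one rule: include type B iff E₂/h₂ > λE₁/(1+λh₁). Equality gives the switch point.
λE₁h₂ = E₂ + λE₂h₁ ⇒ λ = E₂/(E₁h₂ − E₂h₁) = 4.18/(837.9 − 346.5) = 0.008507 per s.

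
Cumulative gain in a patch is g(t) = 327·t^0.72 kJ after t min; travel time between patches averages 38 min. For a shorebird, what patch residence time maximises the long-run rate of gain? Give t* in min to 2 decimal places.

Optimal t* satisfies g'(t*) = g(t*)/(T + t*).
g'(t) = 0.72·327·t^-0.28. Setting 0.72·327·t^-0.28 = 327·t^0.72/(38+t) gives 0.72(38+t) = t, so 0.28·t = 0.72×38.
t* = 0.72×38/0.28 = 97.71 min.

97.71 min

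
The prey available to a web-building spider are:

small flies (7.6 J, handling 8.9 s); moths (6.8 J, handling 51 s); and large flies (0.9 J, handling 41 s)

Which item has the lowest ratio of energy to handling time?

large flies

In descending order of E/h:
small flies: 7.6/8.9 = 0.854 J/s
moths: 6.8/51 = 0.133 J/s
large flies: 0.9/41 = 0.022 J/s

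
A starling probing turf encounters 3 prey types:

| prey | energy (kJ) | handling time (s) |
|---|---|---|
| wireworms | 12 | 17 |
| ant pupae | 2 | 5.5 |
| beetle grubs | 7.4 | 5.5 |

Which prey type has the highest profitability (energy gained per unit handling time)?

beetle grubs

Profitability E/h (kJ/s): wireworms = 12/17 = 0.706, ant pupae = 2/5.5 = 0.364, beetle grubs = 7.4/5.5 = 1.35.
Ranked: beetle grubs > wireworms > ant pupae.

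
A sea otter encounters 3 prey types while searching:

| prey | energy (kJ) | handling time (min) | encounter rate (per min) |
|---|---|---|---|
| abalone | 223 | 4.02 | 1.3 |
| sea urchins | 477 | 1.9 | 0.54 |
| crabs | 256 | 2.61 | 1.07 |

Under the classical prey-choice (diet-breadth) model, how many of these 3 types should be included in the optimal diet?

1

Profitabilities (E/h, kJ/min): sea urchins 251, crabs 98.1, abalone 55.5. Add prey in this order while the next type's profitability exceeds the intake rate on those already taken.
Rate on top 1: 127.1. crabs: 98.1 < 127.1 → exclude; stop.
Optimal diet: sea urchins — 1 of 3 types.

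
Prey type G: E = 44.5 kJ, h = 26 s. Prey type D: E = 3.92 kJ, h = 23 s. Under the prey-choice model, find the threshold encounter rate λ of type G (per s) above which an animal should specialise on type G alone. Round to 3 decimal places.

At the threshold, the rate on type G alone equals the profitability of type D: λ·44.5/(1 + λ·26) = 3.92/23 = 0.1704.
Rearranging, λ(44.5 − 0.1704×26) = 0.1704, so λ = 0.1704/40.07 = 0.004254 per s.

0.004 per s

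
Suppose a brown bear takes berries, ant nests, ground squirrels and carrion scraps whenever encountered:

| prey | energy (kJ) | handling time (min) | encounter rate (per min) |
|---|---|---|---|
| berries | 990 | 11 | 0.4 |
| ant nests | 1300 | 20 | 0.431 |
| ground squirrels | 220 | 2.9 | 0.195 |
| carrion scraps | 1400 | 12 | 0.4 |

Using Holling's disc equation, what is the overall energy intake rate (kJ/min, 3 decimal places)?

80.431 kJ/min

R = (0.4×990 + 0.431×1300 + 0.195×220 + 0.4×1400) / (1 + 0.4×11 + 0.431×20 + 0.195×2.9 + 0.4×12) = 1559/19.39 = 80.43 kJ/min.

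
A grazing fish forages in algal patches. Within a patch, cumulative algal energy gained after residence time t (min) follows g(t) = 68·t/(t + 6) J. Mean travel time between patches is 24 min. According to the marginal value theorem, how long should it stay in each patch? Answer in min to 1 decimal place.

Optimal t* satisfies g'(t*) = g(t*)/(T + t*).
g'(t) = 68·6/(t + 6)². Setting 68·6/(t+6)² = 68t/[(t+6)(24+t)] gives 6(24+t) = t(t+6), so t² = 6×24 = 144.
t* = √144 = 12 min.

12.0 min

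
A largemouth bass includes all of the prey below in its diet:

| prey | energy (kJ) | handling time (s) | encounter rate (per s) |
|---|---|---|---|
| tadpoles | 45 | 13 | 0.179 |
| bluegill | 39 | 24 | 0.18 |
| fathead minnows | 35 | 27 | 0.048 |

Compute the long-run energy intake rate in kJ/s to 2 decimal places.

1.87 kJ/s

Energy encountered per unit search time: 0.179×45 + 0.18×39 + 0.048×35 = 16.75 kJ/s.
Handling time per unit search time: 0.179×13 + 0.18×24 + 0.048×27 = 7.943.
Rate = 16.75/(1 + 7.943) = 1.874 kJ/s.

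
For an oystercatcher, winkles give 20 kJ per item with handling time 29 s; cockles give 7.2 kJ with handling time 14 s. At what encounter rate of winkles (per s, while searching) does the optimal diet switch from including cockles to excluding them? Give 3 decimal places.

0.101 per s

Drop cockles once their profitability E₂/h₂ falls below the rate achievable on winkles alone: E₂/h₂ = λE₁/(1 + λh₁).
Solve for λ: λE₁h₂ = E₂(1 + λh₁) → λ(E₁h₂ − E₂h₁) = E₂ → λ = E₂/(E₁h₂ − E₂h₁).
λ = 7.2/(20×14 − 7.2×29) = 7.2/71.2 = 0.1011 per s.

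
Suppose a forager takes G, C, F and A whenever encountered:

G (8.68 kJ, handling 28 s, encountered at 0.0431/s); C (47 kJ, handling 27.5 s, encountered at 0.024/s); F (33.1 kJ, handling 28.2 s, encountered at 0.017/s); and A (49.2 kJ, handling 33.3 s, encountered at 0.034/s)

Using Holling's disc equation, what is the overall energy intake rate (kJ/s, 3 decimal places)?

R = Σλ_iE_i / (1 + Σλ_ih_i)
Numerator: 0.0431×8.68 + 0.024×47 + 0.017×33.1 + 0.034×49.2 = 3.738
Denominator: 1 + 0.0431×28 + 0.024×27.5 + 0.017×28.2 + 0.034×33.3 = 4.478
R = 3.738/4.478 = 0.8346 kJ/s

0.835 kJ/s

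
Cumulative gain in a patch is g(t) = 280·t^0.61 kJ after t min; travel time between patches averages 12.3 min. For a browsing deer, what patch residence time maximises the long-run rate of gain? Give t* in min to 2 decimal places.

19.24 min

Optimal t* satisfies g'(t*) = g(t*)/(T + t*).
g'(t) = 0.61·280·t^-0.39. Setting 0.61·280·t^-0.39 = 280·t^0.61/(12.3+t) gives 0.61(12.3+t) = t, so 0.39·t = 0.61×12.3.
t* = 0.61×12.3/0.39 = 19.24 min.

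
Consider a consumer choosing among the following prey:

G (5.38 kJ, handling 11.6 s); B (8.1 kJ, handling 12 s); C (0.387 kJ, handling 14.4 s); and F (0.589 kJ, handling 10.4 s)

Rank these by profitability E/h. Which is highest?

Profitability E/h (kJ/s): G = 5.38/11.6 = 0.464, B = 8.1/12 = 0.675, C = 0.387/14.4 = 0.0269, F = 0.589/10.4 = 0.0566.
Ranked: B > G > F > C.

B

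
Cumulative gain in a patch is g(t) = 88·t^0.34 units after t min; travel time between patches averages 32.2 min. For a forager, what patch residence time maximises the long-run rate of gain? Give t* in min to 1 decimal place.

16.6 min

Maximise g(t)/(T+t): set derivative to zero → g'(t)(T+t) = g(t).
g'(t) = 0.34·88·t^-0.66. Setting 0.34·88·t^-0.66 = 88·t^0.34/(32.2+t) gives 0.34(32.2+t) = t, so 0.66·t = 0.34×32.2.
t* = 0.34×32.2/0.66 = 16.59 min.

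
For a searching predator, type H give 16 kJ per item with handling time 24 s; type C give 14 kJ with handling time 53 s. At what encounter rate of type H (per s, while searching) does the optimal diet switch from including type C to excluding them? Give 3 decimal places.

Drop type C once their profitability E₂/h₂ falls below the rate achievable on type H alone: E₂/h₂ = λE₁/(1 + λh₁).
Solve for λ: λE₁h₂ = E₂(1 + λh₁) → λ(E₁h₂ − E₂h₁) = E₂ → λ = E₂/(E₁h₂ − E₂h₁).
λ = 14/(16×53 − 14×24) = 14/512 = 0.02734 per s.

0.027 per s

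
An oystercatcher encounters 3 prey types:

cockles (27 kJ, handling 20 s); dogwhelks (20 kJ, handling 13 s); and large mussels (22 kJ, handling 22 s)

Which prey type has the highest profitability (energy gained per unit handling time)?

dogwhelks

In descending order of E/h:
dogwhelks: 20/13 = 1.54 kJ/s
cockles: 27/20 = 1.35 kJ/s
large mussels: 22/22 = 1 kJ/s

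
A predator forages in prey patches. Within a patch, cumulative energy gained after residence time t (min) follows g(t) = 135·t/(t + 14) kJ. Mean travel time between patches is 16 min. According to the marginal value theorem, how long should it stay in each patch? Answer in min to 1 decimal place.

By the marginal value theorem, leave when the instantaneous gain rate g'(t) equals the habitat-wide average g(t)/(T + t).
g'(t) = 135·14/(t + 14)². Setting 135·14/(t+14)² = 135t/[(t+14)(16+t)] gives 14(16+t) = t(t+14), so t² = 14×16 = 224.
t* = √224 = 14.97 min.

15.0 min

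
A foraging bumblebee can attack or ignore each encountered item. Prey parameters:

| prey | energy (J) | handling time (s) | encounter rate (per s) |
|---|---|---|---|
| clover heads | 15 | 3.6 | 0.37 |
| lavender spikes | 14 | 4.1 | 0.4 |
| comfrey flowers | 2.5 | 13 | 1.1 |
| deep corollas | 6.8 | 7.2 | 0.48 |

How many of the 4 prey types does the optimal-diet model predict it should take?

2

Rank by E/h (J/s): clover heads 4.17, lavender spikes 3.41, deep corollas 0.944, comfrey flowers 0.192. Include each in turn until the next type's E/h falls below the running intake rate.
Rate on top 1: 2.38. lavender spikes: 3.41 > 2.38 → include.
Rate on top 2: 2.807. deep corollas: 0.944 < 2.807 → exclude; stop.
Optimal diet: clover heads, lavender spikes — 2 of 4 types.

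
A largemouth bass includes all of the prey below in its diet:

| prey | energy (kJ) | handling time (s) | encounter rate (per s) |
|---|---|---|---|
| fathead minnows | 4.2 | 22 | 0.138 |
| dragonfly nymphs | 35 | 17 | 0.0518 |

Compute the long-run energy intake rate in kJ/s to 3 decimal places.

R = Σλ_iE_i / (1 + Σλ_ih_i)
Numerator: 0.138×4.2 + 0.0518×35 = 2.393
Denominator: 1 + 0.138×22 + 0.0518×17 = 4.917
R = 2.393/4.917 = 0.4866 kJ/s

0.487 kJ/s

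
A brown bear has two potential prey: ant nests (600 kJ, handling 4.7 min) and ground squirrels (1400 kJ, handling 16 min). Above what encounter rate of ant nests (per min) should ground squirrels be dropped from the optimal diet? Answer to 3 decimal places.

0.464 per min

The zero-one rule: include ground squirrels iff E₂/h₂ > λE₁/(1+λh₁). Equality gives the switch point.
λE₁h₂ = E₂ + λE₂h₁ ⇒ λ = E₂/(E₁h₂ − E₂h₁) = 1400/(9600 − 6580) = 0.4636 per min.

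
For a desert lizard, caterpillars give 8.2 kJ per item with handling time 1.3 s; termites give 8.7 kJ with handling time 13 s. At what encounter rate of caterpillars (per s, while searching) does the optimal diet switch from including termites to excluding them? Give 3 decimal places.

At the threshold, the rate on caterpillars alone equals the profitability of termites: λ·8.2/(1 + λ·1.3) = 8.7/13 = 0.6692.
Rearranging, λ(8.2 − 0.6692×1.3) = 0.6692, so λ = 0.6692/7.33 = 0.0913 per s.

0.091 per s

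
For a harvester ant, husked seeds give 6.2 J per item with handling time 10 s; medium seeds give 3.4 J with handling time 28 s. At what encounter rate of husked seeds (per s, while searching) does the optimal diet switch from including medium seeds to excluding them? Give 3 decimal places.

0.024 per s

Drop medium seeds once their profitability E₂/h₂ falls below the rate achievable on husked seeds alone: E₂/h₂ = λE₁/(1 + λh₁).
Solve for λ: λE₁h₂ = E₂(1 + λh₁) → λ(E₁h₂ − E₂h₁) = E₂ → λ = E₂/(E₁h₂ − E₂h₁).
λ = 3.4/(6.2×28 − 3.4×10) = 3.4/139.6 = 0.02436 per s.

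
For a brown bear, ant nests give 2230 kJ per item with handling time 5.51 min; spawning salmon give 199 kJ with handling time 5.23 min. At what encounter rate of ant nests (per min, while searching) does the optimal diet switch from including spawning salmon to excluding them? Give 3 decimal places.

The zero-one rule: include spawning salmon iff E₂/h₂ > λE₁/(1+λh₁). Equality gives the switch point.
λE₁h₂ = E₂ + λE₂h₁ ⇒ λ = E₂/(E₁h₂ − E₂h₁) = 199/(1.166e+04 − 1096) = 0.01883 per min.

0.019 per min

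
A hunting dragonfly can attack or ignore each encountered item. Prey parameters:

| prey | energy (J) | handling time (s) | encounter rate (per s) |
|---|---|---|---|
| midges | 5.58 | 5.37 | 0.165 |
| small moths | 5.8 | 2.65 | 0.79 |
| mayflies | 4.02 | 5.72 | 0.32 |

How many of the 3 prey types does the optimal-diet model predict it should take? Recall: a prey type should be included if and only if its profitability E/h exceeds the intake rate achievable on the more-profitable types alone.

E/h in descending order: small moths 2.19, midges 1.04, mayflies 0.703 J/s. The optimal diet is the largest prefix of this list for which every included type satisfies E_i/h_i > R on the types above it.
Rate on top 1: 1.481. midges: 1.04 < 1.481 → exclude; stop.
Optimal diet: small moths — 1 of 3 types.

1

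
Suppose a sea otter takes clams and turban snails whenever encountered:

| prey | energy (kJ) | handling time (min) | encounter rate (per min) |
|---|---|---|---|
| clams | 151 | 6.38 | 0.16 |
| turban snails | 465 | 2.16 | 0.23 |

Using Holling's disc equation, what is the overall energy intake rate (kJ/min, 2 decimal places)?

R = Σλ_iE_i / (1 + Σλ_ih_i)
Numerator: 0.16×151 + 0.23×465 = 131.1
Denominator: 1 + 0.16×6.38 + 0.23×2.16 = 2.518
R = 131.1/2.518 = 52.08 kJ/min

52.08 kJ/min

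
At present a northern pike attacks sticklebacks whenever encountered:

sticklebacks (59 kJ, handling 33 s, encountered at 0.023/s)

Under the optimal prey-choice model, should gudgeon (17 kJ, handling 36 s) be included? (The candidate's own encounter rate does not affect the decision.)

No

Current rate: (0.023×59)/(1 + 0.023×33) = 0.7715 kJ/s.
gudgeon: E/h = 17/36 = 0.4722 kJ/s.
Since 0.4722 < R, time spent handling gudgeon is better spent searching.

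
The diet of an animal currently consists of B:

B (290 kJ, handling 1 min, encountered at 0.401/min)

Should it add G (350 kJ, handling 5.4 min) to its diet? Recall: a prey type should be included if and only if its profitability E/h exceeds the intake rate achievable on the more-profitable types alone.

Intake rate on the current diet: R = (0.401×290) / (1 + 0.401×1) = 116.3/1.401 = 83 kJ/min.
G: E/h = 350/5.4 = 64.81 kJ/min.
64.81 < 83, so adding G would lower the average — exclude it.

No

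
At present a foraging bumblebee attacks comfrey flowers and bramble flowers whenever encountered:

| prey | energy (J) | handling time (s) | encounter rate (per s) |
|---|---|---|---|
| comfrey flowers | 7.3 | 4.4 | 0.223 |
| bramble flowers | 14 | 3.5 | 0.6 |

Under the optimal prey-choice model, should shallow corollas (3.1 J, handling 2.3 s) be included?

No

Intake rate on the current diet: R = (0.223×7.3 + 0.6×14) / (1 + 0.223×4.4 + 0.6×3.5) = 10.03/4.081 = 2.457 J/s.
shallow corollas: E/h = 3.1/2.3 = 1.348 J/s.
Since 1.348 < R, time spent handling shallow corollas is better spent searching.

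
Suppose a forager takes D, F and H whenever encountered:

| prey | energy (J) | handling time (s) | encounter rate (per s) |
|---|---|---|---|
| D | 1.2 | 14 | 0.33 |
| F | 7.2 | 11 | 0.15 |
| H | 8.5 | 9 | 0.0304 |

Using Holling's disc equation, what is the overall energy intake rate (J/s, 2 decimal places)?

0.23 J/s

R = (0.33×1.2 + 0.15×7.2 + 0.0304×8.5) / (1 + 0.33×14 + 0.15×11 + 0.0304×9) = 1.734/7.544 = 0.2299 J/s.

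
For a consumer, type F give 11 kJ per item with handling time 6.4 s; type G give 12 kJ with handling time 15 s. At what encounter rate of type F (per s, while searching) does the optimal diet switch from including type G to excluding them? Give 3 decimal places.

The zero-one rule: include type G iff E₂/h₂ > λE₁/(1+λh₁). Equality gives the switch point.
λE₁h₂ = E₂ + λE₂h₁ ⇒ λ = E₂/(E₁h₂ − E₂h₁) = 12/(165 − 76.8) = 0.1361 per s.

0.136 per s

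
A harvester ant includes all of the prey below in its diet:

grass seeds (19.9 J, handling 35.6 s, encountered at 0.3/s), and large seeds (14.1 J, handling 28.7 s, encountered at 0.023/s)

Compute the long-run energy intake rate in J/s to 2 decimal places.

0.51 J/s

Energy encountered per unit search time: 0.3×19.9 + 0.023×14.1 = 6.294 J/s.
Handling time per unit search time: 0.3×35.6 + 0.023×28.7 = 11.34.
Rate = 6.294/(1 + 11.34) = 0.5101 J/s.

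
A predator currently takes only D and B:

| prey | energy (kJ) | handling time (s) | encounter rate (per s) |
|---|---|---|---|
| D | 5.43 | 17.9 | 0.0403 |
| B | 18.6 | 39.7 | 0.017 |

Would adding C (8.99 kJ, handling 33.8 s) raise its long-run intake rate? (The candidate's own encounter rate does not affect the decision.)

Yes

Current rate: (0.0403×5.43 + 0.017×18.6)/(1 + 0.0403×17.9 + 0.017×39.7) = 0.2233 kJ/s.
C: E/h = 8.99/33.8 = 0.266 kJ/s.
0.266 > 0.2233, so adding C raises the average — include it.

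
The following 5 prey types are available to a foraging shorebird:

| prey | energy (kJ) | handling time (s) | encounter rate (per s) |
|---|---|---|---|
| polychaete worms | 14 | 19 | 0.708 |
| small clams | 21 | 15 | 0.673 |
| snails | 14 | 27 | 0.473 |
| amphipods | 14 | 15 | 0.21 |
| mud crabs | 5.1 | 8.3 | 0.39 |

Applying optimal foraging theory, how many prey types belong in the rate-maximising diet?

1

Rank by E/h (kJ/s): small clams 1.4, amphipods 0.933, polychaete worms 0.737, mud crabs 0.614, snails 0.519. Include each in turn until the next type's E/h falls below the running intake rate.
Rate on top 1: 1.274. amphipods: 0.933 < 1.274 → exclude; stop.
Optimal diet: small clams — 1 of 5 types.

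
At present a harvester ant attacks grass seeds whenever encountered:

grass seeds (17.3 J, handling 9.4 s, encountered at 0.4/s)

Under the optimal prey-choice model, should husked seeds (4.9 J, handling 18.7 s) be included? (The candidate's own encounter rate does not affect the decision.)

No

Intake rate on the current diet: R = (0.4×17.3) / (1 + 0.4×9.4) = 6.92/4.76 = 1.454 J/s.
husked seeds: E/h = 4.9/18.7 = 0.262 J/s.
0.262 < 1.454, so adding husked seeds would lower the average — exclude it.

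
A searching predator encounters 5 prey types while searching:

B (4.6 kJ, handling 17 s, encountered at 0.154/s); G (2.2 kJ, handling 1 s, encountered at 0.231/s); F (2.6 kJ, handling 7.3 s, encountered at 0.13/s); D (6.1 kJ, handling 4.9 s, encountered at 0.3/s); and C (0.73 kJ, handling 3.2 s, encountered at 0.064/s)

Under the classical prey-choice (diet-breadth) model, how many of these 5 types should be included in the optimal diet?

Profitabilities (E/h, kJ/s): G 2.2, D 1.24, F 0.356, B 0.271, C 0.228. Add prey in this order while the next type's profitability exceeds the intake rate on those already taken.
Rate on top 1: 0.4128. D: 1.24 > 0.4128 → include.
Rate on top 2: 0.8657. F: 0.356 < 0.8657 → exclude; stop.
Optimal diet: G, D — 2 of 5 types.

2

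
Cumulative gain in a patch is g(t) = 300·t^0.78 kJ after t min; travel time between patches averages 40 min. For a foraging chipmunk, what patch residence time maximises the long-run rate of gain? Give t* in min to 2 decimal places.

Maximise g(t)/(T+t): set derivative to zero → g'(t)(T+t) = g(t).
g'(t) = 0.78·300·t^-0.22. Setting 0.78·300·t^-0.22 = 300·t^0.78/(40+t) gives 0.78(40+t) = t, so 0.22·t = 0.78×40.
t* = 0.78×40/0.22 = 141.8 min.

141.82 min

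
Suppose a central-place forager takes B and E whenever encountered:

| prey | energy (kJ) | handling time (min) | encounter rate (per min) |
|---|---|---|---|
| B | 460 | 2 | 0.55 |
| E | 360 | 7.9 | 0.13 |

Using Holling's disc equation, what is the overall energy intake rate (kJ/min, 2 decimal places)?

Energy encountered per unit search time: 0.55×460 + 0.13×360 = 299.8 kJ/min.
Handling time per unit search time: 0.55×2 + 0.13×7.9 = 2.127.
Rate = 299.8/(1 + 2.127) = 95.87 kJ/min.

95.87 kJ/min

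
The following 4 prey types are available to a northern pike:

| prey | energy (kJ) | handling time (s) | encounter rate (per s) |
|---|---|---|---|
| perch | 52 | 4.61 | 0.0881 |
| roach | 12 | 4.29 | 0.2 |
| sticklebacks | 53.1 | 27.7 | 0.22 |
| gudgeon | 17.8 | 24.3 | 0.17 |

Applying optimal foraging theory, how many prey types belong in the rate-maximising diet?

Profitabilities (E/h, kJ/s): perch 11.3, roach 2.8, sticklebacks 1.92, gudgeon 0.733. Add prey in this order while the next type's profitability exceeds the intake rate on those already taken.
Rate on top 1: 3.258. roach: 2.8 < 3.258 → exclude; stop.
Optimal diet: perch — 1 of 4 types.

1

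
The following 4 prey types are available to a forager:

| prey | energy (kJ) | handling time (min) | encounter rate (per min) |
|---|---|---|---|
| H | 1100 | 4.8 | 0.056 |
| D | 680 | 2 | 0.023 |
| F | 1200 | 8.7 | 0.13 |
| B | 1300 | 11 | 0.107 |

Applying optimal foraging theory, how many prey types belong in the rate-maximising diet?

Rank by E/h (kJ/min): D 340, H 229, F 138, B 118. Include each in turn until the next type's E/h falls below the running intake rate.
Rate on top 1: 14.95. H: 229 > 14.95 → include.
Rate on top 2: 58.75. F: 138 > 58.75 → include.
Rate on top 3: 95.36. B: 118 > 95.36 → include.
Optimal diet: D, H, F, B — 4 of 4 types.

4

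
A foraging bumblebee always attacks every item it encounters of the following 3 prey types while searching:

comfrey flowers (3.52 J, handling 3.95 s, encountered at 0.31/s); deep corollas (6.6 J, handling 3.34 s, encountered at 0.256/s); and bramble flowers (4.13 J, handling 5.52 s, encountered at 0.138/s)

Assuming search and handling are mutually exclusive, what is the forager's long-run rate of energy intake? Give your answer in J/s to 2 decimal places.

0.87 J/s

R = (0.31×3.52 + 0.256×6.6 + 0.138×4.13) / (1 + 0.31×3.95 + 0.256×3.34 + 0.138×5.52) = 3.351/3.841 = 0.8723 J/s.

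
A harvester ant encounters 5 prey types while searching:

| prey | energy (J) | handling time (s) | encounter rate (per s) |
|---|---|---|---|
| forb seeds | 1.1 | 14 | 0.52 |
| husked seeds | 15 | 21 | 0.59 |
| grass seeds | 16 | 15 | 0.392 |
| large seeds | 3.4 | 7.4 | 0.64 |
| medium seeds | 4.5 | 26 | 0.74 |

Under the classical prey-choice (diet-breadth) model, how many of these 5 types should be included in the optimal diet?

E/h in descending order: grass seeds 1.07, husked seeds 0.714, large seeds 0.459, medium seeds 0.173, forb seeds 0.0786 J/s. The optimal diet is the largest prefix of this list for which every included type satisfies E_i/h_i > R on the types above it.
Rate on top 1: 0.9116. husked seeds: 0.714 < 0.9116 → exclude; stop.
Optimal diet: grass seeds — 1 of 5 types.

1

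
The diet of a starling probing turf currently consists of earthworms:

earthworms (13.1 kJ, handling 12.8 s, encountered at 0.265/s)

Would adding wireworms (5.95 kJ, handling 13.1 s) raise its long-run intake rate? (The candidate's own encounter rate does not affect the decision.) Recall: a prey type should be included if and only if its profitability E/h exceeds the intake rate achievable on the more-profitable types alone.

No

On earthworms alone, R = ΣλE/(1+Σλh) = 3.472/4.392 = 0.7904 kJ/s.
Profitability of wireworms: 5.95/13.1 = 0.4542 kJ/s.
0.4542 < 0.7904, so adding wireworms would lower the average — exclude it.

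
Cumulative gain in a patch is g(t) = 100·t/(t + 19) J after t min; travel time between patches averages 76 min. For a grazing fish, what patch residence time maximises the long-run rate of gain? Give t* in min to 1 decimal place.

Maximise g(t)/(T+t): set derivative to zero → g'(t)(T+t) = g(t).
g'(t) = 100·19/(t + 19)². Setting 100·19/(t+19)² = 100t/[(t+19)(76+t)] gives 19(76+t) = t(t+19), so t² = 19×76 = 1444.
t* = √1444 = 38 min.

38.0 min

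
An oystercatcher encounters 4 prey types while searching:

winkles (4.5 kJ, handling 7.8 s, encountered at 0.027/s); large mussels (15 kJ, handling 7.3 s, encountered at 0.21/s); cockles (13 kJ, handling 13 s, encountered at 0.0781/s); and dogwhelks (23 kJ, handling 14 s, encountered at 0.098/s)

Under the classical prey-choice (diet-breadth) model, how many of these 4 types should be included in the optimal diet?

Profitabilities (E/h, kJ/s): large mussels 2.05, dogwhelks 1.64, cockles 1, winkles 0.577. Add prey in this order while the next type's profitability exceeds the intake rate on those already taken.
Rate on top 1: 1.244. dogwhelks: 1.64 > 1.244 → include.
Rate on top 2: 1.384. cockles: 1 < 1.384 → exclude; stop.
Optimal diet: large mussels, dogwhelks — 2 of 4 types.

2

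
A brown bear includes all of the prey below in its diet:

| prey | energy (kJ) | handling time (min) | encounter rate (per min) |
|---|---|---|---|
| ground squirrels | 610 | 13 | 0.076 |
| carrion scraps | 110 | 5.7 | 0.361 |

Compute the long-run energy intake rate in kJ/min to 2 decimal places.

21.27 kJ/min

Energy encountered per unit search time: 0.076×610 + 0.361×110 = 86.07 kJ/min.
Handling time per unit search time: 0.076×13 + 0.361×5.7 = 3.046.
Rate = 86.07/(1 + 3.046) = 21.27 kJ/min.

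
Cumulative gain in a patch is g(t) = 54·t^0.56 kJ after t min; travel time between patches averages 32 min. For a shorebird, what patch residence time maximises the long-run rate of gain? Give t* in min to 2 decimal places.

Optimal t* satisfies g'(t*) = g(t*)/(T + t*).
g'(t) = 0.56·54·t^-0.44. Setting 0.56·54·t^-0.44 = 54·t^0.56/(32+t) gives 0.56(32+t) = t, so 0.44·t = 0.56×32.
t* = 0.56×32/0.44 = 40.73 min.

40.73 min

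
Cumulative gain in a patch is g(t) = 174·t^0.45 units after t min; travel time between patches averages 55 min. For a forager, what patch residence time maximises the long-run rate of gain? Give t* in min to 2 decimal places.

45.00 min

Maximise g(t)/(T+t): set derivative to zero → g'(t)(T+t) = g(t).
g'(t) = 0.45·174·t^-0.55. Setting 0.45·174·t^-0.55 = 174·t^0.45/(55+t) gives 0.45(55+t) = t, so 0.55·t = 0.45×55.
t* = 0.45×55/0.55 = 45 min.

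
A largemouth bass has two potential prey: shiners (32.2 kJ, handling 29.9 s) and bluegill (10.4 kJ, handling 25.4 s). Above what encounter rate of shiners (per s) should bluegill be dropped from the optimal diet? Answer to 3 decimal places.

0.021 per s

The zero-one rule: include bluegill iff E₂/h₂ > λE₁/(1+λh₁). Equality gives the switch point.
λE₁h₂ = E₂ + λE₂h₁ ⇒ λ = E₂/(E₁h₂ − E₂h₁) = 10.4/(817.9 − 311) = 0.02052 per s.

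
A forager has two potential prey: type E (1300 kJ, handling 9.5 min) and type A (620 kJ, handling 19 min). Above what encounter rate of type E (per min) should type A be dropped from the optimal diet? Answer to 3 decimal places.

At the threshold, the rate on type E alone equals the profitability of type A: λ·1300/(1 + λ·9.5) = 620/19 = 32.63.
Rearranging, λ(1300 − 32.63×9.5) = 32.63, so λ = 32.63/990 = 0.03296 per min.

0.033 per min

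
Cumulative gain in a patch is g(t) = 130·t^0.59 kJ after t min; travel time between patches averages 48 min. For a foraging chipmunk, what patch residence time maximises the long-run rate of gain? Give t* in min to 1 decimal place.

69.1 min

By the marginal value theorem, leave when the instantaneous gain rate g'(t) equals the habitat-wide average g(t)/(T + t).
g'(t) = 0.59·130·t^-0.41. Setting 0.59·130·t^-0.41 = 130·t^0.59/(48+t) gives 0.59(48+t) = t, so 0.41·t = 0.59×48.
t* = 0.59×48/0.41 = 69.07 min.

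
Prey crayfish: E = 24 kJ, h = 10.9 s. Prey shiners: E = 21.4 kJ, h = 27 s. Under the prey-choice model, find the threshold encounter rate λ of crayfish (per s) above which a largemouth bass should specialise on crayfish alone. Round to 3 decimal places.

0.052 per s

At the threshold, the rate on crayfish alone equals the profitability of shiners: λ·24/(1 + λ·10.9) = 21.4/27 = 0.7926.
Rearranging, λ(24 − 0.7926×10.9) = 0.7926, so λ = 0.7926/15.36 = 0.0516 per s.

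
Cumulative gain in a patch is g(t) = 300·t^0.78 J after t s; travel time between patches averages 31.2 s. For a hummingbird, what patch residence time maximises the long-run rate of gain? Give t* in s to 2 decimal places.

110.62 s

Optimal t* satisfies g'(t*) = g(t*)/(T + t*).
g'(t) = 0.78·300·t^-0.22. Setting 0.78·300·t^-0.22 = 300·t^0.78/(31.2+t) gives 0.78(31.2+t) = t, so 0.22·t = 0.78×31.2.
t* = 0.78×31.2/0.22 = 110.6 s.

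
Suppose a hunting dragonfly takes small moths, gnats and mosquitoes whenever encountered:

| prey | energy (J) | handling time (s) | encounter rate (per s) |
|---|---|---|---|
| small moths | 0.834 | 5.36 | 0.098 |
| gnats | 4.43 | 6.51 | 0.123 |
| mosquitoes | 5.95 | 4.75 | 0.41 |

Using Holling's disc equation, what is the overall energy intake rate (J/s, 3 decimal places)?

R = Σλ_iE_i / (1 + Σλ_ih_i)
Numerator: 0.098×0.834 + 0.123×4.43 + 0.41×5.95 = 3.066
Denominator: 1 + 0.098×5.36 + 0.123×6.51 + 0.41×4.75 = 4.274
R = 3.066/4.274 = 0.7175 J/s

0.717 J/s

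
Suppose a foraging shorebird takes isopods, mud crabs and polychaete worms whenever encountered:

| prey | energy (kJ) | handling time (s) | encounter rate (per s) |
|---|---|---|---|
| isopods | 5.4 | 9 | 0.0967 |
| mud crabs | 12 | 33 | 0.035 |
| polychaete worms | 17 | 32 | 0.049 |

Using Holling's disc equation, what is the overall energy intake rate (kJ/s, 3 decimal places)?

0.386 kJ/s

Energy encountered per unit search time: 0.0967×5.4 + 0.035×12 + 0.049×17 = 1.775 kJ/s.
Handling time per unit search time: 0.0967×9 + 0.035×33 + 0.049×32 = 3.593.
Rate = 1.775/(1 + 3.593) = 0.3865 kJ/s.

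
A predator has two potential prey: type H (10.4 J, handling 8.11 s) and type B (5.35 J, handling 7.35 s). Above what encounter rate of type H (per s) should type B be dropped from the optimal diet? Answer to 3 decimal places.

0.162 per s

At the threshold, the rate on type H alone equals the profitability of type B: λ·10.4/(1 + λ·8.11) = 5.35/7.35 = 0.7279.
Rearranging, λ(10.4 − 0.7279×8.11) = 0.7279, so λ = 0.7279/4.497 = 0.1619 per s.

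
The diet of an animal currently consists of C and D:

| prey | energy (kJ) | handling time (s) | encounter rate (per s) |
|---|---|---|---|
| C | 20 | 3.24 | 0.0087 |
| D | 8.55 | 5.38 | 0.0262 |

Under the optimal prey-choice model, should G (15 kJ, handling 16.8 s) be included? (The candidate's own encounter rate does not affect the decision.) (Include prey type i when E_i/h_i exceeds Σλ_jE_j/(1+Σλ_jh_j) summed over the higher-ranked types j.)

On C and D alone, R = ΣλE/(1+Σλh) = 0.398/1.169 = 0.3404 kJ/s.
Profitability of G: 15/16.8 = 0.8929 kJ/s.
0.8929 > 0.3404, so adding G raises the average — include it.

Yes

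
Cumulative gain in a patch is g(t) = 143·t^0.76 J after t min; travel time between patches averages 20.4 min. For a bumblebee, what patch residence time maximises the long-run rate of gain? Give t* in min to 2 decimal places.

Optimal t* satisfies g'(t*) = g(t*)/(T + t*).
g'(t) = 0.76·143·t^-0.24. Setting 0.76·143·t^-0.24 = 143·t^0.76/(20.4+t) gives 0.76(20.4+t) = t, so 0.24·t = 0.76×20.4.
t* = 0.76×20.4/0.24 = 64.6 min.

64.60 min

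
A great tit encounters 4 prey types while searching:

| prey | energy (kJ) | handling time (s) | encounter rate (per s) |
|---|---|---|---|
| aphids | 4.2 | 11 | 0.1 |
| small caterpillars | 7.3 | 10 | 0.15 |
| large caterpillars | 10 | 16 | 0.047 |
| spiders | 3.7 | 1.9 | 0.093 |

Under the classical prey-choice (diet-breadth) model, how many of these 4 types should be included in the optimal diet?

Profitabilities (E/h, kJ/s): spiders 1.95, small caterpillars 0.73, large caterpillars 0.625, aphids 0.382. Add prey in this order while the next type's profitability exceeds the intake rate on those already taken.
Rate on top 1: 0.2924. small caterpillars: 0.73 > 0.2924 → include.
Rate on top 2: 0.5376. large caterpillars: 0.625 > 0.5376 → include.
Rate on top 3: 0.5568. aphids: 0.382 < 0.5568 → exclude; stop.
Optimal diet: spiders, small caterpillars, large caterpillars — 3 of 4 types.

3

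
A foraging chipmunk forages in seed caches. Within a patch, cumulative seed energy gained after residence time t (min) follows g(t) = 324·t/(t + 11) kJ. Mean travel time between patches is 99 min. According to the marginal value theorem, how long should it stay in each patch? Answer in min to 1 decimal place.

33.0 min

Optimal t* satisfies g'(t*) = g(t*)/(T + t*).
g'(t) = 324·11/(t + 11)². Setting 324·11/(t+11)² = 324t/[(t+11)(99+t)] gives 11(99+t) = t(t+11), so t² = 11×99 = 1089.
t* = √1089 = 33 min.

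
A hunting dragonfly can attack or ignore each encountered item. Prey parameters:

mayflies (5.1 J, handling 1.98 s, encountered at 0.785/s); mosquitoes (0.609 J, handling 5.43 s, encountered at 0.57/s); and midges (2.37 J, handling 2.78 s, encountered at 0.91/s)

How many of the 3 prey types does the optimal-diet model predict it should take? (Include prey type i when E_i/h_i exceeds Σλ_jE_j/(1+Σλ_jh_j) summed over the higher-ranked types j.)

E/h in descending order: mayflies 2.58, midges 0.853, mosquitoes 0.112 J/s. The optimal diet is the largest prefix of this list for which every included type satisfies E_i/h_i > R on the types above it.
Rate on top 1: 1.567. midges: 0.853 < 1.567 → exclude; stop.
Optimal diet: mayflies — 1 of 3 types.

1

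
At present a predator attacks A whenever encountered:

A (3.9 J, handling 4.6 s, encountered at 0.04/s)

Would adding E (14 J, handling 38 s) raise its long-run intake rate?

Yes

Current rate: (0.04×3.9)/(1 + 0.04×4.6) = 0.1318 J/s.
E: E/h = 14/38 = 0.3684 J/s.
0.3684 > 0.1318, so adding E raises the average — include it.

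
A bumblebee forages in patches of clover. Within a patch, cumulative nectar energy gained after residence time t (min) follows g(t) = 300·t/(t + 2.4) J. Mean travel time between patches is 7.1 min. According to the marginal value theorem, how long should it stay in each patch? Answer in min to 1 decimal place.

4.1 min

Optimal t* satisfies g'(t*) = g(t*)/(T + t*).
g'(t) = 300·2.4/(t + 2.4)². Setting 300·2.4/(t+2.4)² = 300t/[(t+2.4)(7.1+t)] gives 2.4(7.1+t) = t(t+2.4), so t² = 2.4×7.1 = 17.04.
t* = √17.04 = 4.128 min.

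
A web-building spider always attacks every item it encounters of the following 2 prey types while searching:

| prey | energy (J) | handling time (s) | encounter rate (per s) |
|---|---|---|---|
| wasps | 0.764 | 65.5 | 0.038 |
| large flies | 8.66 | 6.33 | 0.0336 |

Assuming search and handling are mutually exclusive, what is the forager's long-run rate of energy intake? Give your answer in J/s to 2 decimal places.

R = (0.038×0.764 + 0.0336×8.66) / (1 + 0.038×65.5 + 0.0336×6.33) = 0.32/3.702 = 0.08645 J/s.

0.09 J/s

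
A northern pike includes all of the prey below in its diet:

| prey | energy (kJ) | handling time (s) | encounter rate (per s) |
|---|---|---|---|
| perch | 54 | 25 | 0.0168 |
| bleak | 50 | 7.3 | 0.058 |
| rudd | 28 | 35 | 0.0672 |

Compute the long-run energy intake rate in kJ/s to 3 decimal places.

Energy encountered per unit search time: 0.0168×54 + 0.058×50 + 0.0672×28 = 5.689 kJ/s.
Handling time per unit search time: 0.0168×25 + 0.058×7.3 + 0.0672×35 = 3.195.
Rate = 5.689/(1 + 3.195) = 1.356 kJ/s.

1.356 kJ/s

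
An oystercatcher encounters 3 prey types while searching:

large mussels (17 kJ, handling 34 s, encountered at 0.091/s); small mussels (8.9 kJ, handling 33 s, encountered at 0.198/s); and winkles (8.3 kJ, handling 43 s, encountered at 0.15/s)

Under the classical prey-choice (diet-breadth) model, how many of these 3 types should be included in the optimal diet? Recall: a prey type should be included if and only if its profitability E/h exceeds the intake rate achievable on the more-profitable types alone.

1

Profitabilities (E/h, kJ/s): large mussels 0.5, small mussels 0.27, winkles 0.193. Add prey in this order while the next type's profitability exceeds the intake rate on those already taken.
Rate on top 1: 0.3779. small mussels: 0.27 < 0.3779 → exclude; stop.
Optimal diet: large mussels — 1 of 3 types.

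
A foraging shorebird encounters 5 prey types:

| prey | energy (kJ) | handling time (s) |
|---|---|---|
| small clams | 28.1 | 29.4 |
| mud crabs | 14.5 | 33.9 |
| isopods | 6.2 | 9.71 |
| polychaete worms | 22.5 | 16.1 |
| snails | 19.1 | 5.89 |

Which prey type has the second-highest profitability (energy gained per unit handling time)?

polychaete worms

Profitability E/h (kJ/s): small clams = 28.1/29.4 = 0.956, mud crabs = 14.5/33.9 = 0.428, isopods = 6.2/9.71 = 0.639, polychaete worms = 22.5/16.1 = 1.4, snails = 19.1/5.89 = 3.24.
Ranked: snails > polychaete worms > small clams > isopods > mud crabs.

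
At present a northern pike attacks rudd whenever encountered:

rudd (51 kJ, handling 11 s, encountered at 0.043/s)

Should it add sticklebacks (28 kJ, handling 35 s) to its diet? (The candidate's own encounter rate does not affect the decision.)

No

On rudd alone, R = ΣλE/(1+Σλh) = 2.193/1.473 = 1.489 kJ/s.
sticklebacks: E/h = 28/35 = 0.8 kJ/s.
Since 0.8 < R, time spent handling sticklebacks is better spent searching.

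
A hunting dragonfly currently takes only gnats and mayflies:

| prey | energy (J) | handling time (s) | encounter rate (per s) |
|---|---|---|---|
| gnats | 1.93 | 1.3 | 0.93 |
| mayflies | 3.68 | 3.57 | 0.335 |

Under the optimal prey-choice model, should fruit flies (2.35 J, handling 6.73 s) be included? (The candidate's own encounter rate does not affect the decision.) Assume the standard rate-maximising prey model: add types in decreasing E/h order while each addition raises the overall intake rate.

On gnats and mayflies alone, R = ΣλE/(1+Σλh) = 3.028/3.405 = 0.8892 J/s.
Profitability of fruit flies: 2.35/6.73 = 0.3492 J/s.
0.3492 < 0.8892, so adding fruit flies would lower the average — exclude it.

No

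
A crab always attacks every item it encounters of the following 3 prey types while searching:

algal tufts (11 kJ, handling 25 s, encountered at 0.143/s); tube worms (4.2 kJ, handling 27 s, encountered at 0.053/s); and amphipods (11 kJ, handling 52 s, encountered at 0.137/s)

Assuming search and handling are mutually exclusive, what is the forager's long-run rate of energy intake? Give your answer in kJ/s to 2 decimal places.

0.25 kJ/s

R = (0.143×11 + 0.053×4.2 + 0.137×11) / (1 + 0.143×25 + 0.053×27 + 0.137×52) = 3.303/13.13 = 0.2515 kJ/s.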